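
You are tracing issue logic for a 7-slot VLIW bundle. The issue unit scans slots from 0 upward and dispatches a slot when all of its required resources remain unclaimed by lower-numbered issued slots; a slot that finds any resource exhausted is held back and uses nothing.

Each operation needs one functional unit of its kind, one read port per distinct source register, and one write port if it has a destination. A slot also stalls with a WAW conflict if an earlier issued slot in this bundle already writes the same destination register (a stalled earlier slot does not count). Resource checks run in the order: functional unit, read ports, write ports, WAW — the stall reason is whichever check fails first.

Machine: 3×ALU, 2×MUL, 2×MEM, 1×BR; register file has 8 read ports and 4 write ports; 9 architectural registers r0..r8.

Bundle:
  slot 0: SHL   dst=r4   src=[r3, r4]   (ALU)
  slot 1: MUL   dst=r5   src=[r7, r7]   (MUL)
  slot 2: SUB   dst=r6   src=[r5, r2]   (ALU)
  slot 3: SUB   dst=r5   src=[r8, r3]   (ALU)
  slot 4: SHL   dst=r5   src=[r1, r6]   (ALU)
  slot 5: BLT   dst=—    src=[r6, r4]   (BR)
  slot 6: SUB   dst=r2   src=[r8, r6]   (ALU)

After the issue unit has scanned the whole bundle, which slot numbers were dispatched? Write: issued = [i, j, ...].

issued = [0, 1, 2, 5]

(0) want 1×ALU +2rd +1wr — yes → AL2|MU2|ME2|BR1|rd6|wr3
(1) want 1×MUL +1rd +1wr — yes → AL2|MU1|ME2|BR1|rd5|wr2
(2) want 1×ALU +2rd +1wr — yes → AL1|MU1|ME2|BR1|rd3|wr1
(3) want 1×ALU +2rd +1wr — WAW → AL1|MU1|ME2|BR1|rd3|wr1
(4) want 1×ALU +2rd +1wr — WAW → AL1|MU1|ME2|BR1|rd3|wr1
(5) want 1×BR +2rd +0wr — yes → AL1|MU1|ME2|BR0|rd1|wr1
(6) want 1×ALU +2rd +1wr — RD_PORT → AL1|MU1|ME2|BR0|rd1|wr1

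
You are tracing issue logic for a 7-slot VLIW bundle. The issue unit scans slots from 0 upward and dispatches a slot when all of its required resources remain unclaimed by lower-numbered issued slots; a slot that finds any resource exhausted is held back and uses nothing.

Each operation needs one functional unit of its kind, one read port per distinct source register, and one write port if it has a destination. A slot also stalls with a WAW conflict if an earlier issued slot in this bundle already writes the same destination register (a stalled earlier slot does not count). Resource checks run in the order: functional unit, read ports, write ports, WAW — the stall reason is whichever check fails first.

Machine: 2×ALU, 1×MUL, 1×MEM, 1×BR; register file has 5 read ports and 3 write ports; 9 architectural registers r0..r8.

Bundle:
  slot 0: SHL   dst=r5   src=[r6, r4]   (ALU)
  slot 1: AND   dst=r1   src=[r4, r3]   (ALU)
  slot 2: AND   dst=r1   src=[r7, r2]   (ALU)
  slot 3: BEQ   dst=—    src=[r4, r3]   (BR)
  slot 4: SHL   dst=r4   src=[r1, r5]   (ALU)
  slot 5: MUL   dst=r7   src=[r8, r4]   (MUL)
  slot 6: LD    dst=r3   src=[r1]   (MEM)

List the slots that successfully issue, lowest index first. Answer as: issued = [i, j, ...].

  0. ALU→r5 ⇒ go  {1A/1Mu/1Ld/1B | 3r 2w}
  1. ALU→r1 ⇒ go  {0A/1Mu/1Ld/1B | 1r 1w}
  2. ALU→r1 ⇒ no(FU)  {0A/1Mu/1Ld/1B | 1r 1w}
  3. BR ⇒ no(RD_PORT)  {0A/1Mu/1Ld/1B | 1r 1w}
  4. ALU→r4 ⇒ no(FU)  {0A/1Mu/1Ld/1B | 1r 1w}
  5. MUL→r7 ⇒ no(RD_PORT)  {0A/1Mu/1Ld/1B | 1r 1w}
  6. MEM→r3 ⇒ go  {0A/1Mu/0Ld/1B | 0r 0w}

issued = [0, 1, 6]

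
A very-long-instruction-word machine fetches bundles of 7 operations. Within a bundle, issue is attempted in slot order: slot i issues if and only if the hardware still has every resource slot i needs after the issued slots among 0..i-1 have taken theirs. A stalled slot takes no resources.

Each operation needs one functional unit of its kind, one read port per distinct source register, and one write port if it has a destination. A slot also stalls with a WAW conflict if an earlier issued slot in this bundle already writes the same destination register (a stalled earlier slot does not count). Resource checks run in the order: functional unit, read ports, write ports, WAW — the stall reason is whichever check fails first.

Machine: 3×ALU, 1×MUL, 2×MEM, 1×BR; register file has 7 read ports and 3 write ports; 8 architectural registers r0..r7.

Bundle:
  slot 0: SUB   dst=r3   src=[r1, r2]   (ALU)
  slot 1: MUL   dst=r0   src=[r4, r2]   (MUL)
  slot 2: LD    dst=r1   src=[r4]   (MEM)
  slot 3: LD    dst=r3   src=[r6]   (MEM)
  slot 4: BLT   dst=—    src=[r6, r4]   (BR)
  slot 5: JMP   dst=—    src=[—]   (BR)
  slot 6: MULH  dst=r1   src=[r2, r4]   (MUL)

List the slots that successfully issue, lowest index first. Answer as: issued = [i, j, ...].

  0. ALU→r3 ⇒ go  {2A/1Mu/2Ld/1B | 5r 2w}
  1. MUL→r0 ⇒ go  {2A/0Mu/2Ld/1B | 3r 1w}
  2. MEM→r1 ⇒ go  {2A/0Mu/1Ld/1B | 2r 0w}
  3. MEM→r3 ⇒ no(WR_PORT)  {2A/0Mu/1Ld/1B | 2r 0w}
  4. BR ⇒ go  {2A/0Mu/1Ld/0B | 0r 0w}
  5. BR ⇒ no(FU)  {2A/0Mu/1Ld/0B | 0r 0w}
  6. MUL→r1 ⇒ no(FU)  {2A/0Mu/1Ld/0B | 0r 0w}

issued = [0, 1, 2, 4]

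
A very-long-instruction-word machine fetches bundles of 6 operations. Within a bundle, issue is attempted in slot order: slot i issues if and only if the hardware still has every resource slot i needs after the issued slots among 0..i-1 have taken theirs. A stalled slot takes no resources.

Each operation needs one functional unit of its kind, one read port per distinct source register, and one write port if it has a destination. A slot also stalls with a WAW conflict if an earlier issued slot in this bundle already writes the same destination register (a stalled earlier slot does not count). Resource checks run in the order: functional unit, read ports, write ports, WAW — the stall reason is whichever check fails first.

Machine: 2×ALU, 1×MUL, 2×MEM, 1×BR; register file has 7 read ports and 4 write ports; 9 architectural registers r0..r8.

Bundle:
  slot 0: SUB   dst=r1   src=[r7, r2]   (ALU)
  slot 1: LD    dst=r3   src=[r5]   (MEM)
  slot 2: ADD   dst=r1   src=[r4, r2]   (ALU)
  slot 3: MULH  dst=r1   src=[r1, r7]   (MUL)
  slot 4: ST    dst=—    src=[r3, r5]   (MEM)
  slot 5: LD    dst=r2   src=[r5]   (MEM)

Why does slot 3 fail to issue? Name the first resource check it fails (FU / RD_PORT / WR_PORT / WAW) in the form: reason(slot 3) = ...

#0 ALU src=r7,r2 dispatched  <A:1 Mu:1 Ld:2 B:1 rd:5 wr:3>
#1 MEM src=r5 dispatched  <A:1 Mu:1 Ld:1 B:1 rd:4 wr:2>
#2 ALU src=r4,r2 held:WAW  <A:1 Mu:1 Ld:1 B:1 rd:4 wr:2>
#3 MUL src=r1,r7 held:WAW  <A:1 Mu:1 Ld:1 B:1 rd:4 wr:2>
#4 MEM src=r3,r5 dispatched  <A:1 Mu:1 Ld:0 B:1 rd:2 wr:2>
#5 MEM src=r5 held:FU  <A:1 Mu:1 Ld:0 B:1 rd:2 wr:2>

reason(slot 3) = WAW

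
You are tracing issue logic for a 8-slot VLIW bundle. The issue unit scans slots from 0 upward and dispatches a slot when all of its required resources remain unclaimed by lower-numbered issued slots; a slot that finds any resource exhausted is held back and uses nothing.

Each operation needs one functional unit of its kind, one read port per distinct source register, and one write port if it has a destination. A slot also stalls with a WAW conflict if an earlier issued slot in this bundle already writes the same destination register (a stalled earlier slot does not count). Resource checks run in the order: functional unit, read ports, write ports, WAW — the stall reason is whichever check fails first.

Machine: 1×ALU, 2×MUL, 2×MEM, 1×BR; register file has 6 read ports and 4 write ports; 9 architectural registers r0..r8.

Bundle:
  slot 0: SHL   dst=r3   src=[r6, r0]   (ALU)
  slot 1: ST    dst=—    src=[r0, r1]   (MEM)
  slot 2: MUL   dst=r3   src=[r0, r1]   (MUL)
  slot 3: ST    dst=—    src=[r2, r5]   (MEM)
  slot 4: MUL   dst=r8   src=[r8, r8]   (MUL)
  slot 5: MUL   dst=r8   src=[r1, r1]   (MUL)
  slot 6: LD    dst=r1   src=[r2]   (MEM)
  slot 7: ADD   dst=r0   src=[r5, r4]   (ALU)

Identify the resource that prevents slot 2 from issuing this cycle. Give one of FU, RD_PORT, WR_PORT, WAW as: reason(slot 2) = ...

reason(slot 2) = WAW

(0) want 1×ALU +2rd +1wr — yes → AL0|MU2|ME2|BR1|rd4|wr3
(1) want 1×MEM +2rd +0wr — yes → AL0|MU2|ME1|BR1|rd2|wr3
(2) want 1×MUL +2rd +1wr — WAW → AL0|MU2|ME1|BR1|rd2|wr3
(3) want 1×MEM +2rd +0wr — yes → AL0|MU2|ME0|BR1|rd0|wr3
(4) want 1×MUL +1rd +1wr — RD_PORT → AL0|MU2|ME0|BR1|rd0|wr3
(5) want 1×MUL +1rd +1wr — RD_PORT → AL0|MU2|ME0|BR1|rd0|wr3
(6) want 1×MEM +1rd +1wr — FU → AL0|MU2|ME0|BR1|rd0|wr3
(7) want 1×ALU +2rd +1wr — FU → AL0|MU2|ME0|BR1|rd0|wr3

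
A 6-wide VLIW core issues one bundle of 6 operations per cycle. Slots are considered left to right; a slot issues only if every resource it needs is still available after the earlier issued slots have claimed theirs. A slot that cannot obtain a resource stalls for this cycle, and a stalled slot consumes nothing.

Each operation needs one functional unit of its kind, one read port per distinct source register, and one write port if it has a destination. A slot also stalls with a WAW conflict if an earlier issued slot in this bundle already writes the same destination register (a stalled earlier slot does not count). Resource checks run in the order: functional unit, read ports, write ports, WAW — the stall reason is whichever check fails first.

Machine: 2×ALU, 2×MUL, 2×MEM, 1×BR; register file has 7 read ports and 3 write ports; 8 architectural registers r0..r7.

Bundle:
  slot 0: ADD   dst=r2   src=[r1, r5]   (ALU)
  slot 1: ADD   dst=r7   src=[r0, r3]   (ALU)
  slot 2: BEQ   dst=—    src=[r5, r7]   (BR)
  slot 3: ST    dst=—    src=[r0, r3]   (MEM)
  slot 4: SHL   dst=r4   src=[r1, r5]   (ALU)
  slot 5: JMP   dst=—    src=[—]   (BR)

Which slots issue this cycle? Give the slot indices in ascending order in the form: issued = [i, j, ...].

(0) want 1×ALU +2rd +1wr — yes → AL1|MU2|ME2|BR1|rd5|wr2
(1) want 1×ALU +2rd +1wr — yes → AL0|MU2|ME2|BR1|rd3|wr1
(2) want 1×BR +2rd +0wr — yes → AL0|MU2|ME2|BR0|rd1|wr1
(3) want 1×MEM +2rd +0wr — RD_PORT → AL0|MU2|ME2|BR0|rd1|wr1
(4) want 1×ALU +2rd +1wr — FU → AL0|MU2|ME2|BR0|rd1|wr1
(5) want 1×BR +0rd +0wr — FU → AL0|MU2|ME2|BR0|rd1|wr1

issued = [0, 1, 2]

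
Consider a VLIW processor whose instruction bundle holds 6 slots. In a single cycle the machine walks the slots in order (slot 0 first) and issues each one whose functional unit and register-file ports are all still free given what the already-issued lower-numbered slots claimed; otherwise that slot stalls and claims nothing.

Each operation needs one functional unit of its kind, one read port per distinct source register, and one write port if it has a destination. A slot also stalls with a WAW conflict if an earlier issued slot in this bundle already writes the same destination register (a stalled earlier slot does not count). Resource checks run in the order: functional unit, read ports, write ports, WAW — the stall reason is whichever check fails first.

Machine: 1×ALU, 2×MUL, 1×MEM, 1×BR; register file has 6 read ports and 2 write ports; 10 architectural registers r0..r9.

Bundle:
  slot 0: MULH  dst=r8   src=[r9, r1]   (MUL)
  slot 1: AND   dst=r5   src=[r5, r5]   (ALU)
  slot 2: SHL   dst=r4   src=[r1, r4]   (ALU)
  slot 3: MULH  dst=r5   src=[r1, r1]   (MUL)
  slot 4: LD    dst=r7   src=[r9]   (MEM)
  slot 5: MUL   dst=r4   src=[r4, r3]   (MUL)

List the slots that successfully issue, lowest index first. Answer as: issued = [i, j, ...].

[0] MUL needs rd=2 wr=1: ok; after: ALU=1 MUL=1 MEM=1 BR=1, R=4, W=1
[1] ALU needs rd=1 wr=1: ok; after: ALU=0 MUL=1 MEM=1 BR=1, R=3, W=0
[2] ALU needs rd=2 wr=1: FU; after: ALU=0 MUL=1 MEM=1 BR=1, R=3, W=0
[3] MUL needs rd=1 wr=1: WR_PORT; after: ALU=0 MUL=1 MEM=1 BR=1, R=3, W=0
[4] MEM needs rd=1 wr=1: WR_PORT; after: ALU=0 MUL=1 MEM=1 BR=1, R=3, W=0
[5] MUL needs rd=2 wr=1: WR_PORT; after: ALU=0 MUL=1 MEM=1 BR=1, R=3, W=0

issued = [0, 1]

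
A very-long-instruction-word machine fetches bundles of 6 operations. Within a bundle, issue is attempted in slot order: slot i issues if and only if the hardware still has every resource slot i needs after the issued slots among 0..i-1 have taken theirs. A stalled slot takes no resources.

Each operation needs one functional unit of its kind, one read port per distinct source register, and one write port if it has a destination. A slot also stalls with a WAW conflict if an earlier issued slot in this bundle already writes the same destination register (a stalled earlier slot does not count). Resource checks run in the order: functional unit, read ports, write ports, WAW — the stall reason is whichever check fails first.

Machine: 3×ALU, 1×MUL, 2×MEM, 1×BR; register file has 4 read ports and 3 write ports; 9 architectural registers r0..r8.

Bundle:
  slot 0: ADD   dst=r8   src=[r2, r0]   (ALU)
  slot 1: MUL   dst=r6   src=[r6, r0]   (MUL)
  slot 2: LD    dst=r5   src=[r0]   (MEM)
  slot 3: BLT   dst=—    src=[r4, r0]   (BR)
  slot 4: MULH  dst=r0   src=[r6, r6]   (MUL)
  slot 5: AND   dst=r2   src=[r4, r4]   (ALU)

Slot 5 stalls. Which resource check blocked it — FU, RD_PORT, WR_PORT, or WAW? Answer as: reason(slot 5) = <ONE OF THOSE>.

reason(slot 5) = RD_PORT

[0] ALU needs rd=2 wr=1: ok; after: ALU=2 MUL=1 MEM=2 BR=1, R=2, W=2
[1] MUL needs rd=2 wr=1: ok; after: ALU=2 MUL=0 MEM=2 BR=1, R=0, W=1
[2] MEM needs rd=1 wr=1: RD_PORT; after: ALU=2 MUL=0 MEM=2 BR=1, R=0, W=1
[3] BR needs rd=2 wr=0: RD_PORT; after: ALU=2 MUL=0 MEM=2 BR=1, R=0, W=1
[4] MUL needs rd=1 wr=1: FU; after: ALU=2 MUL=0 MEM=2 BR=1, R=0, W=1
[5] ALU needs rd=1 wr=1: RD_PORT; after: ALU=2 MUL=0 MEM=2 BR=1, R=0, W=1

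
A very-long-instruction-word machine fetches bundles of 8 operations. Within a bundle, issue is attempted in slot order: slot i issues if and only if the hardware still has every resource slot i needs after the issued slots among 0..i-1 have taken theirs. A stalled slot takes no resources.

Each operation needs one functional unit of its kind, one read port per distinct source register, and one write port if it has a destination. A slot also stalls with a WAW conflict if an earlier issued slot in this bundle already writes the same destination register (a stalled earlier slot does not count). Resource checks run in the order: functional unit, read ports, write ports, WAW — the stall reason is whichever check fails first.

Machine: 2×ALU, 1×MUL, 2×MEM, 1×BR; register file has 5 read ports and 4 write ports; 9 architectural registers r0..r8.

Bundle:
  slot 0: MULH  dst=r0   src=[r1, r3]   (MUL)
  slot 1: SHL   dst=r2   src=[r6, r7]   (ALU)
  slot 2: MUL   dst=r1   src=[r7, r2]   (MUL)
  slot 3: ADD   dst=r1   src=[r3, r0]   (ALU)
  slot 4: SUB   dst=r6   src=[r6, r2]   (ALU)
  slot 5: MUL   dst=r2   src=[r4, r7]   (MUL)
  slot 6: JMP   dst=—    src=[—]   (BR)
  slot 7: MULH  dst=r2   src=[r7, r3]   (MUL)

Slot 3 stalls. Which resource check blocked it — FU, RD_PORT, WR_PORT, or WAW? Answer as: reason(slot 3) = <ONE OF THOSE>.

  0. MUL→r0 ⇒ go  {2A/0Mu/2Ld/1B | 3r 3w}
  1. ALU→r2 ⇒ go  {1A/0Mu/2Ld/1B | 1r 2w}
  2. MUL→r1 ⇒ no(FU)  {1A/0Mu/2Ld/1B | 1r 2w}
  3. ALU→r1 ⇒ no(RD_PORT)  {1A/0Mu/2Ld/1B | 1r 2w}
  4. ALU→r6 ⇒ no(RD_PORT)  {1A/0Mu/2Ld/1B | 1r 2w}
  5. MUL→r2 ⇒ no(FU)  {1A/0Mu/2Ld/1B | 1r 2w}
  6. BR ⇒ go  {1A/0Mu/2Ld/0B | 1r 2w}
  7. MUL→r2 ⇒ no(FU)  {1A/0Mu/2Ld/0B | 1r 2w}

reason(slot 3) = RD_PORT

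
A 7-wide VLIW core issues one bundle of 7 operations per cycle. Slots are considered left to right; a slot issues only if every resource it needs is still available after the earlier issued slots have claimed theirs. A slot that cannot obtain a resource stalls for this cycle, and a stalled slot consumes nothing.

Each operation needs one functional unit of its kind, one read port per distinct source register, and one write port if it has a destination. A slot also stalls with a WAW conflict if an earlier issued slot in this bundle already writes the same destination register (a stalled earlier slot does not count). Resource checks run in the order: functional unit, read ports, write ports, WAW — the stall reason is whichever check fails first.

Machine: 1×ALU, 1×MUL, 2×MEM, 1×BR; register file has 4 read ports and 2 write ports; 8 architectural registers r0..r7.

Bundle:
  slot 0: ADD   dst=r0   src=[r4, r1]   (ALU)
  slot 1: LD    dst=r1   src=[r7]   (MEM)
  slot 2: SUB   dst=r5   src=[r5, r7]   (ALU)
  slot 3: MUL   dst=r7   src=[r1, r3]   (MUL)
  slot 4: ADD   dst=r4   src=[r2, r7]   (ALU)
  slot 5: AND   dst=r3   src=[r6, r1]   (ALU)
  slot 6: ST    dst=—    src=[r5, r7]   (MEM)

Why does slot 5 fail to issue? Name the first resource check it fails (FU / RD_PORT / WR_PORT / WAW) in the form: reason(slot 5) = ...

reason(slot 5) = FU

[0] ALU needs rd=2 wr=1: ok; after: ALU=0 MUL=1 MEM=2 BR=1, R=2, W=1
[1] MEM needs rd=1 wr=1: ok; after: ALU=0 MUL=1 MEM=1 BR=1, R=1, W=0
[2] ALU needs rd=2 wr=1: FU; after: ALU=0 MUL=1 MEM=1 BR=1, R=1, W=0
[3] MUL needs rd=2 wr=1: RD_PORT; after: ALU=0 MUL=1 MEM=1 BR=1, R=1, W=0
[4] ALU needs rd=2 wr=1: FU; after: ALU=0 MUL=1 MEM=1 BR=1, R=1, W=0
[5] ALU needs rd=2 wr=1: FU; after: ALU=0 MUL=1 MEM=1 BR=1, R=1, W=0
[6] MEM needs rd=2 wr=0: RD_PORT; after: ALU=0 MUL=1 MEM=1 BR=1, R=1, W=0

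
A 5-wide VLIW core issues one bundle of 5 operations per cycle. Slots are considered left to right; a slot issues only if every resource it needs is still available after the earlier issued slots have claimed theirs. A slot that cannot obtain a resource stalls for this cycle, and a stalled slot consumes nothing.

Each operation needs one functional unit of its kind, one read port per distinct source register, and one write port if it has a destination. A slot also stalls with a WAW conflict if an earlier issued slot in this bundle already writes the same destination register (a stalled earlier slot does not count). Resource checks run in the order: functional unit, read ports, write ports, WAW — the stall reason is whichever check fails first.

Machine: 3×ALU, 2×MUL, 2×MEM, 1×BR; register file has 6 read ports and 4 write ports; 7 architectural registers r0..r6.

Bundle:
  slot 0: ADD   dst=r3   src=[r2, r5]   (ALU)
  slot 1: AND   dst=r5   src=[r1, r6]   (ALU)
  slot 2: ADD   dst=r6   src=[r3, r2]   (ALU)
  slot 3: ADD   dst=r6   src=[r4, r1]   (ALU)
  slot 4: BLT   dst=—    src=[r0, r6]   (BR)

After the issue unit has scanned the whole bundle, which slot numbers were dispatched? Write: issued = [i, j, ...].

(0) want 1×ALU +2rd +1wr — yes → AL2|MU2|ME2|BR1|rd4|wr3
(1) want 1×ALU +2rd +1wr — yes → AL1|MU2|ME2|BR1|rd2|wr2
(2) want 1×ALU +2rd +1wr — yes → AL0|MU2|ME2|BR1|rd0|wr1
(3) want 1×ALU +2rd +1wr — FU → AL0|MU2|ME2|BR1|rd0|wr1
(4) want 1×BR +2rd +0wr — RD_PORT → AL0|MU2|ME2|BR1|rd0|wr1

issued = [0, 1, 2]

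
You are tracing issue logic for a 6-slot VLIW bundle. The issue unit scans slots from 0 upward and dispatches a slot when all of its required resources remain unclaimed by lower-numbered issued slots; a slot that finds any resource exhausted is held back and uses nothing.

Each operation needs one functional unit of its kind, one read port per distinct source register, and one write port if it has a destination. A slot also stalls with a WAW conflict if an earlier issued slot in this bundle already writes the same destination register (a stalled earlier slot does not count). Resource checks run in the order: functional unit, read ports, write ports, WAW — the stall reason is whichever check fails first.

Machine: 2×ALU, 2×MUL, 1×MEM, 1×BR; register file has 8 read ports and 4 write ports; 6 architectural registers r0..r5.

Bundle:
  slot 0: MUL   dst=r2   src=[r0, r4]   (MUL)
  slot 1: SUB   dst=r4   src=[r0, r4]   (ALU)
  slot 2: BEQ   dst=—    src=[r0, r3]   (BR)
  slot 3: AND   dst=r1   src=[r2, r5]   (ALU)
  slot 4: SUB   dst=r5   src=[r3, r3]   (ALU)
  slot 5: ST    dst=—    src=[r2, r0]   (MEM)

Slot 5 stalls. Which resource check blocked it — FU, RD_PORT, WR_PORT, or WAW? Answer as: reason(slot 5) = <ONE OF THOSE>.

#0 MUL src=r0,r4 dispatched  <A:2 Mu:1 Ld:1 B:1 rd:6 wr:3>
#1 ALU src=r0,r4 dispatched  <A:1 Mu:1 Ld:1 B:1 rd:4 wr:2>
#2 BR src=r0,r3 dispatched  <A:1 Mu:1 Ld:1 B:0 rd:2 wr:2>
#3 ALU src=r2,r5 dispatched  <A:0 Mu:1 Ld:1 B:0 rd:0 wr:1>
#4 ALU src=r3,r3 held:FU  <A:0 Mu:1 Ld:1 B:0 rd:0 wr:1>
#5 MEM src=r2,r0 held:RD_PORT  <A:0 Mu:1 Ld:1 B:0 rd:0 wr:1>

reason(slot 5) = RD_PORT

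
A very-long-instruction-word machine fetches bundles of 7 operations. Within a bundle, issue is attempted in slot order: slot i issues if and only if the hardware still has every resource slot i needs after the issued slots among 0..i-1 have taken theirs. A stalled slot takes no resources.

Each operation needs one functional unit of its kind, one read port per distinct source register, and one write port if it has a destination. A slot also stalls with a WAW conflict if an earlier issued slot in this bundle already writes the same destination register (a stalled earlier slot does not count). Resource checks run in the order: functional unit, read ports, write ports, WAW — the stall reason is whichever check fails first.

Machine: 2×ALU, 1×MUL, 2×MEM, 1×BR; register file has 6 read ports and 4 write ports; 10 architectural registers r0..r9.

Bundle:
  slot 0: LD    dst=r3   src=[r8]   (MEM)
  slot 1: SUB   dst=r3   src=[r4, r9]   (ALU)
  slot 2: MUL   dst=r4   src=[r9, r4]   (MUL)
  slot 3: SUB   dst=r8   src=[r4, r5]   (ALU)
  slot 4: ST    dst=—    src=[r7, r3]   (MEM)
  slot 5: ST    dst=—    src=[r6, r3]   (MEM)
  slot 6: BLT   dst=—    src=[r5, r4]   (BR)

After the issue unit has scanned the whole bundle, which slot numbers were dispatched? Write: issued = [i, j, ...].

issued = [0, 2, 3]

#0 MEM src=r8 dispatched  <A:2 Mu:1 Ld:1 B:1 rd:5 wr:3>
#1 ALU src=r4,r9 held:WAW  <A:2 Mu:1 Ld:1 B:1 rd:5 wr:3>
#2 MUL src=r9,r4 dispatched  <A:2 Mu:0 Ld:1 B:1 rd:3 wr:2>
#3 ALU src=r4,r5 dispatched  <A:1 Mu:0 Ld:1 B:1 rd:1 wr:1>
#4 MEM src=r7,r3 held:RD_PORT  <A:1 Mu:0 Ld:1 B:1 rd:1 wr:1>
#5 MEM src=r6,r3 held:RD_PORT  <A:1 Mu:0 Ld:1 B:1 rd:1 wr:1>
#6 BR src=r5,r4 held:RD_PORT  <A:1 Mu:0 Ld:1 B:1 rd:1 wr:1>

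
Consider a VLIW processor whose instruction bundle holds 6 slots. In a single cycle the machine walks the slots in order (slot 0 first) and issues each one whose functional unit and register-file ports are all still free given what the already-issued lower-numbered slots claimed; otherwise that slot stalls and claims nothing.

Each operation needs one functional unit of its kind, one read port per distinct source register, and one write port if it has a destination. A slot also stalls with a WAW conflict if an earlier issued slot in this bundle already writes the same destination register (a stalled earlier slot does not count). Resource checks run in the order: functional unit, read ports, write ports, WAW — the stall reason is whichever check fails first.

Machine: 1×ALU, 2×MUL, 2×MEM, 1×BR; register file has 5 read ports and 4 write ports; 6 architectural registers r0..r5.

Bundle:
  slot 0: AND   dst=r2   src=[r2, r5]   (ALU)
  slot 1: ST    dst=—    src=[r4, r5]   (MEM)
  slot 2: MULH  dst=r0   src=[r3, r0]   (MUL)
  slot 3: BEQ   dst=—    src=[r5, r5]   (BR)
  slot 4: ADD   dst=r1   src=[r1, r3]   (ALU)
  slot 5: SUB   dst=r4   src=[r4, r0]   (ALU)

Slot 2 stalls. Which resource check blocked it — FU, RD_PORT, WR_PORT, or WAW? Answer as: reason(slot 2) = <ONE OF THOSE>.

reason(slot 2) = RD_PORT

#0 ALU src=r2,r5 dispatched  <A:0 Mu:2 Ld:2 B:1 rd:3 wr:3>
#1 MEM src=r4,r5 dispatched  <A:0 Mu:2 Ld:1 B:1 rd:1 wr:3>
#2 MUL src=r3,r0 held:RD_PORT  <A:0 Mu:2 Ld:1 B:1 rd:1 wr:3>
#3 BR src=r5,r5 dispatched  <A:0 Mu:2 Ld:1 B:0 rd:0 wr:3>
#4 ALU src=r1,r3 held:FU  <A:0 Mu:2 Ld:1 B:0 rd:0 wr:3>
#5 ALU src=r4,r0 held:FU  <A:0 Mu:2 Ld:1 B:0 rd:0 wr:3>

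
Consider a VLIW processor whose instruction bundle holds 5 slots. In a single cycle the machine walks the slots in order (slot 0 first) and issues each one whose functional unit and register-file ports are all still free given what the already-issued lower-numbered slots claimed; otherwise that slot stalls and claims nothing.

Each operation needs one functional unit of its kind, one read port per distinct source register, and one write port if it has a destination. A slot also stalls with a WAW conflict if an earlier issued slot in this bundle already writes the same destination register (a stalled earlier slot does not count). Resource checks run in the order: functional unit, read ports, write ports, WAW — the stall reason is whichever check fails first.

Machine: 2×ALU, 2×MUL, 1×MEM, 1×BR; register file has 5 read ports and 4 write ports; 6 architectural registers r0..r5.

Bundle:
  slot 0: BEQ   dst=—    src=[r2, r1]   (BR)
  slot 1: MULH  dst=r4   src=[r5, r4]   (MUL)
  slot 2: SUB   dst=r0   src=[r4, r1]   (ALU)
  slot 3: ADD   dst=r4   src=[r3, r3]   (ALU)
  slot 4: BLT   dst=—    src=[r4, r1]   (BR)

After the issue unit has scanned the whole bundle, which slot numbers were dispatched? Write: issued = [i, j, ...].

(0) want 1×BR +2rd +0wr — yes → AL2|MU2|ME1|BR0|rd3|wr4
(1) want 1×MUL +2rd +1wr — yes → AL2|MU1|ME1|BR0|rd1|wr3
(2) want 1×ALU +2rd +1wr — RD_PORT → AL2|MU1|ME1|BR0|rd1|wr3
(3) want 1×ALU +1rd +1wr — WAW → AL2|MU1|ME1|BR0|rd1|wr3
(4) want 1×BR +2rd +0wr — FU → AL2|MU1|ME1|BR0|rd1|wr3

issued = [0, 1]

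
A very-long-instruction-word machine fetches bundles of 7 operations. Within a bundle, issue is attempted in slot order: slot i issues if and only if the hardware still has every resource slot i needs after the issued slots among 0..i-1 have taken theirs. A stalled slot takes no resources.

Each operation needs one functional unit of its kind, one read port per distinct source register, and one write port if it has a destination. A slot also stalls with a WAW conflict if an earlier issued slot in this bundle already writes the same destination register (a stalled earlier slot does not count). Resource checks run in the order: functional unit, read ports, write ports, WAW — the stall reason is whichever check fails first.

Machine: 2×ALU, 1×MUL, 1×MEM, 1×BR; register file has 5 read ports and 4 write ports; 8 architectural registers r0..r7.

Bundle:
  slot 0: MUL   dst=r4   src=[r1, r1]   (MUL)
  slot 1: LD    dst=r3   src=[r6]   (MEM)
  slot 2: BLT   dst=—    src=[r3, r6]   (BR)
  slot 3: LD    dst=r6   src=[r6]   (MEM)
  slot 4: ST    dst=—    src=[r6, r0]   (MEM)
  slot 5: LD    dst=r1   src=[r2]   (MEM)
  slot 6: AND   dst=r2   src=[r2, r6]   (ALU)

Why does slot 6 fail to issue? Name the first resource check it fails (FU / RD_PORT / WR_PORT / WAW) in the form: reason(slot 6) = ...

reason(slot 6) = RD_PORT

(0) want 1×MUL +1rd +1wr — yes → AL2|MU0|ME1|BR1|rd4|wr3
(1) want 1×MEM +1rd +1wr — yes → AL2|MU0|ME0|BR1|rd3|wr2
(2) want 1×BR +2rd +0wr — yes → AL2|MU0|ME0|BR0|rd1|wr2
(3) want 1×MEM +1rd +1wr — FU → AL2|MU0|ME0|BR0|rd1|wr2
(4) want 1×MEM +2rd +0wr — FU → AL2|MU0|ME0|BR0|rd1|wr2
(5) want 1×MEM +1rd +1wr — FU → AL2|MU0|ME0|BR0|rd1|wr2
(6) want 1×ALU +2rd +1wr — RD_PORT → AL2|MU0|ME0|BR0|rd1|wr2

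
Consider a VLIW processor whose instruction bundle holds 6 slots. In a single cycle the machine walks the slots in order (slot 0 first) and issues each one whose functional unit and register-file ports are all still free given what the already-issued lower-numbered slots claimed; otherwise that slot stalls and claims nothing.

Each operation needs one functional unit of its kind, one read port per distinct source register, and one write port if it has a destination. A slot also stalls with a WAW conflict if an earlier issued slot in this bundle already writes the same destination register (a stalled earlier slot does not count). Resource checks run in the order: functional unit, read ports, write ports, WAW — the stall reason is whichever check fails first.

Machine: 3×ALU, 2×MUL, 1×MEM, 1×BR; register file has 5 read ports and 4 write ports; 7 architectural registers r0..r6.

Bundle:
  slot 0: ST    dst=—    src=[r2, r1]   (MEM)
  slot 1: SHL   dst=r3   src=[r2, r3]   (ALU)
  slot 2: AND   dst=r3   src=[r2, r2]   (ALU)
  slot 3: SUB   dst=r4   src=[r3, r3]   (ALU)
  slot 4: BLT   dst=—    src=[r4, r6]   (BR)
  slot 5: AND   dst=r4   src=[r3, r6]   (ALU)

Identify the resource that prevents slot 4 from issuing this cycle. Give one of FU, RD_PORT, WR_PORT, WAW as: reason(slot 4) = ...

reason(slot 4) = RD_PORT

#0 MEM src=r2,r1 dispatched  <A:3 Mu:2 Ld:0 B:1 rd:3 wr:4>
#1 ALU src=r2,r3 dispatched  <A:2 Mu:2 Ld:0 B:1 rd:1 wr:3>
#2 ALU src=r2,r2 held:WAW  <A:2 Mu:2 Ld:0 B:1 rd:1 wr:3>
#3 ALU src=r3,r3 dispatched  <A:1 Mu:2 Ld:0 B:1 rd:0 wr:2>
#4 BR src=r4,r6 held:RD_PORT  <A:1 Mu:2 Ld:0 B:1 rd:0 wr:2>
#5 ALU src=r3,r6 held:RD_PORT  <A:1 Mu:2 Ld:0 B:1 rd:0 wr:2>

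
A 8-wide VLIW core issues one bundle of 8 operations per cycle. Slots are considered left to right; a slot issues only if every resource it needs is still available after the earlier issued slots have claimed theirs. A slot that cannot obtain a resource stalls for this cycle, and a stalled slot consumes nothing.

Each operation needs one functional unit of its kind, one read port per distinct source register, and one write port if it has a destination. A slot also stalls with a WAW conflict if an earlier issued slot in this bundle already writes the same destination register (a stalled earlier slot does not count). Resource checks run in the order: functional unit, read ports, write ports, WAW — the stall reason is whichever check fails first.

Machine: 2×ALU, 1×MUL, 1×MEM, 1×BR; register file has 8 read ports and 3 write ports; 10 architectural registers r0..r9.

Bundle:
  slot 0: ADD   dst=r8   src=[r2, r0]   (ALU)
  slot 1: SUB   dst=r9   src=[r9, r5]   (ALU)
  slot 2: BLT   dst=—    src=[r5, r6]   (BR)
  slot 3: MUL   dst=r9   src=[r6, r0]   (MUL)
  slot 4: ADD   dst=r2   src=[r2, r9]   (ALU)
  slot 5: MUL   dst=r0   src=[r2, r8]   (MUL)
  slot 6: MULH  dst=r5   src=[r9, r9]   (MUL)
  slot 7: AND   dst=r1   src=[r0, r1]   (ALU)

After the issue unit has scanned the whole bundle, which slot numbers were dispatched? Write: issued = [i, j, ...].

issued = [0, 1, 2, 5]

slot 0 (ALU): ISSUE — free A1,Mu1,Ld1,B1 rp6 wp2
slot 1 (ALU): ISSUE — free A0,Mu1,Ld1,B1 rp4 wp1
slot 2 (BR): ISSUE — free A0,Mu1,Ld1,B0 rp2 wp1
slot 3 (MUL): stall WAW — free A0,Mu1,Ld1,B0 rp2 wp1
slot 4 (ALU): stall FU — free A0,Mu1,Ld1,B0 rp2 wp1
slot 5 (MUL): ISSUE — free A0,Mu0,Ld1,B0 rp0 wp0
slot 6 (MUL): stall FU — free A0,Mu0,Ld1,B0 rp0 wp0
slot 7 (ALU): stall FU — free A0,Mu0,Ld1,B0 rp0 wp0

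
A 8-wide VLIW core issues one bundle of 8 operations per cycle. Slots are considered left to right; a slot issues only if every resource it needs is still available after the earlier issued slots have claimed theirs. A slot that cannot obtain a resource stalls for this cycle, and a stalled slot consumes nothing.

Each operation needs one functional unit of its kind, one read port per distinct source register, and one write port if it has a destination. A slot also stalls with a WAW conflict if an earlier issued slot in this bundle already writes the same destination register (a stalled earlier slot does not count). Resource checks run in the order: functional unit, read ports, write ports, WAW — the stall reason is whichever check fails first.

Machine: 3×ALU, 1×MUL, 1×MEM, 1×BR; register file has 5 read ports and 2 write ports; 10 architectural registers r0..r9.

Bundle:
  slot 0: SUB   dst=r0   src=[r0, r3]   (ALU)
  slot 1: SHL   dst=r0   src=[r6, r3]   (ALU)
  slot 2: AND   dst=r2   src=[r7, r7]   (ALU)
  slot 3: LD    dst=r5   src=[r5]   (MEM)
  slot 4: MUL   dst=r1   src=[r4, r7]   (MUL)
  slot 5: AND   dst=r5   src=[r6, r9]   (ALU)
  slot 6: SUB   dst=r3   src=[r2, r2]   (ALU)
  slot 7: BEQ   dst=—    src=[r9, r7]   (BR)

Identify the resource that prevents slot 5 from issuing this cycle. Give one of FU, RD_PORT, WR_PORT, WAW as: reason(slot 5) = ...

reason(slot 5) = WR_PORT

  0. ALU→r0 ⇒ go  {2A/1Mu/1Ld/1B | 3r 1w}
  1. ALU→r0 ⇒ no(WAW)  {2A/1Mu/1Ld/1B | 3r 1w}
  2. ALU→r2 ⇒ go  {1A/1Mu/1Ld/1B | 2r 0w}
  3. MEM→r5 ⇒ no(WR_PORT)  {1A/1Mu/1Ld/1B | 2r 0w}
  4. MUL→r1 ⇒ no(WR_PORT)  {1A/1Mu/1Ld/1B | 2r 0w}
  5. ALU→r5 ⇒ no(WR_PORT)  {1A/1Mu/1Ld/1B | 2r 0w}
  6. ALU→r3 ⇒ no(WR_PORT)  {1A/1Mu/1Ld/1B | 2r 0w}
  7. BR ⇒ go  {1A/1Mu/1Ld/0B | 0r 0w}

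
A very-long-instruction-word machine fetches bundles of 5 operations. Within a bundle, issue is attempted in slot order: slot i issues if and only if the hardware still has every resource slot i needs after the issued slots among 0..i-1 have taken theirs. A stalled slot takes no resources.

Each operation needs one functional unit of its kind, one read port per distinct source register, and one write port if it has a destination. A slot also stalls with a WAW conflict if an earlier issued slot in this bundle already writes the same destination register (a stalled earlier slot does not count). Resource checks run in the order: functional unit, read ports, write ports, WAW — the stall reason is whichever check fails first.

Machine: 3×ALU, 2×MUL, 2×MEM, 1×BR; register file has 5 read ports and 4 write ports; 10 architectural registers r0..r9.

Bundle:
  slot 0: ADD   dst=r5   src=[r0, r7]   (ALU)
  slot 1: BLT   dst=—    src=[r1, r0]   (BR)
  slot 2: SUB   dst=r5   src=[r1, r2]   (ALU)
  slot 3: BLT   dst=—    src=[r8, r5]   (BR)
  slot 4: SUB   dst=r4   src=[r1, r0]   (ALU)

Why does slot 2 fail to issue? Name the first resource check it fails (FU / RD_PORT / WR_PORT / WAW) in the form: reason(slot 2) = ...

slot 0 (ALU): ISSUE — free A2,Mu2,Ld2,B1 rp3 wp3
slot 1 (BR): ISSUE — free A2,Mu2,Ld2,B0 rp1 wp3
slot 2 (ALU): stall RD_PORT — free A2,Mu2,Ld2,B0 rp1 wp3
slot 3 (BR): stall FU — free A2,Mu2,Ld2,B0 rp1 wp3
slot 4 (ALU): stall RD_PORT — free A2,Mu2,Ld2,B0 rp1 wp3

reason(slot 2) = RD_PORT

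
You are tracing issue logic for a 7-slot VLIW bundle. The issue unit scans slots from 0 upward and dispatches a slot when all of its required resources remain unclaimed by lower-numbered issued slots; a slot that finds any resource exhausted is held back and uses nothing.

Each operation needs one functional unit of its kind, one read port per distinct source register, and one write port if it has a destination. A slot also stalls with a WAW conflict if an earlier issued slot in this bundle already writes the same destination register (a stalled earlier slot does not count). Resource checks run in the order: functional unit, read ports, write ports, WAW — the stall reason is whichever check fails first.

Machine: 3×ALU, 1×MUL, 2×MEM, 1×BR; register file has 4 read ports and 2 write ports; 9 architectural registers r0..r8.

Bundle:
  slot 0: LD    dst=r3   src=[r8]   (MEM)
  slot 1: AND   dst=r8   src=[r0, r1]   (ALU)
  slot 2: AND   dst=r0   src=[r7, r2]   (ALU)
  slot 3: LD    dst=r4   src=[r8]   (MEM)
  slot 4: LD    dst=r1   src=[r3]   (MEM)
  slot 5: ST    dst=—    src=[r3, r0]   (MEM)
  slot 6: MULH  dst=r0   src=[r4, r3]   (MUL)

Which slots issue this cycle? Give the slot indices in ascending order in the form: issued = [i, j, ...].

issued = [0, 1]

#0 MEM src=r8 dispatched  <A:3 Mu:1 Ld:1 B:1 rd:3 wr:1>
#1 ALU src=r0,r1 dispatched  <A:2 Mu:1 Ld:1 B:1 rd:1 wr:0>
#2 ALU src=r7,r2 held:RD_PORT  <A:2 Mu:1 Ld:1 B:1 rd:1 wr:0>
#3 MEM src=r8 held:WR_PORT  <A:2 Mu:1 Ld:1 B:1 rd:1 wr:0>
#4 MEM src=r3 held:WR_PORT  <A:2 Mu:1 Ld:1 B:1 rd:1 wr:0>
#5 MEM src=r3,r0 held:RD_PORT  <A:2 Mu:1 Ld:1 B:1 rd:1 wr:0>
#6 MUL src=r4,r3 held:RD_PORT  <A:2 Mu:1 Ld:1 B:1 rd:1 wr:0>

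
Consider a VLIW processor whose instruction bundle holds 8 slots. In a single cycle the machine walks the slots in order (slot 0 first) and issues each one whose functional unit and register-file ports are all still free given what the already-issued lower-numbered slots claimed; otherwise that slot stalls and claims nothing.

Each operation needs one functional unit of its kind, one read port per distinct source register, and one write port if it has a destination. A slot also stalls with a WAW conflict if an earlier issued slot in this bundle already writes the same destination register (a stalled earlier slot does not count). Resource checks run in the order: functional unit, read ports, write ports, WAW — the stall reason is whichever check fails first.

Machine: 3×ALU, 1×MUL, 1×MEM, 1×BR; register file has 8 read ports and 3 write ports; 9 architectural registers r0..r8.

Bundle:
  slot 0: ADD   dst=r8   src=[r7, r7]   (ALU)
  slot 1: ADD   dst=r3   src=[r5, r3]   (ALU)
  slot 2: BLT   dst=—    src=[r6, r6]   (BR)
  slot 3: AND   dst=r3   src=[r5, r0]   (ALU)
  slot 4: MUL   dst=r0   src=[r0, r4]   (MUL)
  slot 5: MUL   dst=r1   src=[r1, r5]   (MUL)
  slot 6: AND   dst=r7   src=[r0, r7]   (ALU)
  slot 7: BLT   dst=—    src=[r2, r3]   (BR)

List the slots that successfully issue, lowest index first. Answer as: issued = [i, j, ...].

issued = [0, 1, 2, 4]

  0. ALU→r8 ⇒ go  {2A/1Mu/1Ld/1B | 7r 2w}
  1. ALU→r3 ⇒ go  {1A/1Mu/1Ld/1B | 5r 1w}
  2. BR ⇒ go  {1A/1Mu/1Ld/0B | 4r 1w}
  3. ALU→r3 ⇒ no(WAW)  {1A/1Mu/1Ld/0B | 4r 1w}
  4. MUL→r0 ⇒ go  {1A/0Mu/1Ld/0B | 2r 0w}
  5. MUL→r1 ⇒ no(FU)  {1A/0Mu/1Ld/0B | 2r 0w}
  6. ALU→r7 ⇒ no(WR_PORT)  {1A/0Mu/1Ld/0B | 2r 0w}
  7. BR ⇒ no(FU)  {1A/0Mu/1Ld/0B | 2r 0w}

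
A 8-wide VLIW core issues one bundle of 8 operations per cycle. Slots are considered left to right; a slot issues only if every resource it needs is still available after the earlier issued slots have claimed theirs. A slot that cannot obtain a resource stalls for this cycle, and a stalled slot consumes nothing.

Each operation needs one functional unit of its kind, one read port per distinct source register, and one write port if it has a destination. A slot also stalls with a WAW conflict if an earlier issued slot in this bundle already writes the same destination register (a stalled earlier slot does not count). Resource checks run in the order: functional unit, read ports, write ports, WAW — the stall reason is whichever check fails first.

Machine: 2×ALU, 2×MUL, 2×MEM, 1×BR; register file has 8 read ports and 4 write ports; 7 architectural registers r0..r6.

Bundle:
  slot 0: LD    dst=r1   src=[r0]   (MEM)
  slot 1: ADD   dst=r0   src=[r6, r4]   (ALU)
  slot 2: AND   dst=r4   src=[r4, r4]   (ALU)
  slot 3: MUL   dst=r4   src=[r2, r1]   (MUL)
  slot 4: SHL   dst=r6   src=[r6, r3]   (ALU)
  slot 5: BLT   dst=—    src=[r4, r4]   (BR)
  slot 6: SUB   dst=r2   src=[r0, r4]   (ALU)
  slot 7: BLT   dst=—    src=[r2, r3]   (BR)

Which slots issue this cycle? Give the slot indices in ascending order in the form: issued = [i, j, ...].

slot 0 (MEM): ISSUE — free A2,Mu2,Ld1,B1 rp7 wp3
slot 1 (ALU): ISSUE — free A1,Mu2,Ld1,B1 rp5 wp2
slot 2 (ALU): ISSUE — free A0,Mu2,Ld1,B1 rp4 wp1
slot 3 (MUL): stall WAW — free A0,Mu2,Ld1,B1 rp4 wp1
slot 4 (ALU): stall FU — free A0,Mu2,Ld1,B1 rp4 wp1
slot 5 (BR): ISSUE — free A0,Mu2,Ld1,B0 rp3 wp1
slot 6 (ALU): stall FU — free A0,Mu2,Ld1,B0 rp3 wp1
slot 7 (BR): stall FU — free A0,Mu2,Ld1,B0 rp3 wp1

issued = [0, 1, 2, 5]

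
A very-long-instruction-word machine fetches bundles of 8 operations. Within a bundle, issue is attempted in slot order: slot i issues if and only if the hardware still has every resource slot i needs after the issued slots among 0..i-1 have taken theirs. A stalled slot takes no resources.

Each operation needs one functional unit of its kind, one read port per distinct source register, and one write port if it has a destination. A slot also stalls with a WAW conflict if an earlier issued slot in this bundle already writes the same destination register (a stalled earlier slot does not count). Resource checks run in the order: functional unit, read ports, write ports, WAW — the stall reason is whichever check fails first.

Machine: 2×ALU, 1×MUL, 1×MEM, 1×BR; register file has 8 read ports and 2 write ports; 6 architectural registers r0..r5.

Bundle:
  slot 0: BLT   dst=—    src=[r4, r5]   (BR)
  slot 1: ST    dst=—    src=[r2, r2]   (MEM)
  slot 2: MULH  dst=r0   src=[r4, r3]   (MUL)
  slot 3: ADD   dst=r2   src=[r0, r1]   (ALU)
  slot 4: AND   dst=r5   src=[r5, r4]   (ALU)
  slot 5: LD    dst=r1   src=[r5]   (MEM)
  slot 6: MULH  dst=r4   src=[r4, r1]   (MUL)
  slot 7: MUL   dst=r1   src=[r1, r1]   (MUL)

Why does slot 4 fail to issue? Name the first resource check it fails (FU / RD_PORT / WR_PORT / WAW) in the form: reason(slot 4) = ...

reason(slot 4) = RD_PORT

(0) want 1×BR +2rd +0wr — yes → AL2|MU1|ME1|BR0|rd6|wr2
(1) want 1×MEM +1rd +0wr — yes → AL2|MU1|ME0|BR0|rd5|wr2
(2) want 1×MUL +2rd +1wr — yes → AL2|MU0|ME0|BR0|rd3|wr1
(3) want 1×ALU +2rd +1wr — yes → AL1|MU0|ME0|BR0|rd1|wr0
(4) want 1×ALU +2rd +1wr — RD_PORT → AL1|MU0|ME0|BR0|rd1|wr0
(5) want 1×MEM +1rd +1wr — FU → AL1|MU0|ME0|BR0|rd1|wr0
(6) want 1×MUL +2rd +1wr — FU → AL1|MU0|ME0|BR0|rd1|wr0
(7) want 1×MUL +1rd +1wr — FU → AL1|MU0|ME0|BR0|rd1|wr0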